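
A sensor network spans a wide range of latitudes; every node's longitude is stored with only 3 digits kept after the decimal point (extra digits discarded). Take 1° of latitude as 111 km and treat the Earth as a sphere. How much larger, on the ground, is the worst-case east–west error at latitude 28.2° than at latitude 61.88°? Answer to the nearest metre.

Truncating at 3 decimal places can drop up to a full unit in the last place, so the longitude may be off by as much as 0.001°.
At 28.2°: 0.001° × 111000 × cos 28.2° = 0.001 × 111000 × 0.8813 ≈ 97.825 m.
Error at 61.88° = 0.001° × 111000 × cos 61.88° ≈ 111 × 0.4713 = 52.316 m.
So the lower-latitude error exceeds the higher by 97.825 − 52.316 = 45.508 m.

46 metres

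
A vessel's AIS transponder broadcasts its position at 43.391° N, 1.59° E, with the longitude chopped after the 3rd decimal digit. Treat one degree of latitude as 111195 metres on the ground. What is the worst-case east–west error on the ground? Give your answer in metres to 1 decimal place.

Truncating at 3 decimal places can drop up to a full unit in the last place, so the longitude may be off by as much as 0.001°.
Parallels shrink by cos φ, so at 43.391° a degree of longitude is 111195 × 0.7267 ≈ 80803.5 m.
East–west error: 0.001° × 80803.5 m/° ≈ 80.8035 m.

80.8 metres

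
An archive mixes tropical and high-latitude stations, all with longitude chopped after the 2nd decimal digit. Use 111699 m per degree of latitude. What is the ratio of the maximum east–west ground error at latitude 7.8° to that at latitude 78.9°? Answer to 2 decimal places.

Truncating at 2 decimal places can drop up to a full unit in the last place, so the longitude may be off by as much as 0.01°.
Error at 7.8° = 0.01° × 111699 × cos 7.8° ≈ 1117 × 0.9907 = 1106.7 m.
At 78.9°: 0.01° × 111699 × cos 78.9° = 0.01 × 111699 × 0.1925 ≈ 215.05 m.
Ratio: 1106.7 / 215.05 = cos 7.8° / cos 78.9° ≈ 5.1462.

5.15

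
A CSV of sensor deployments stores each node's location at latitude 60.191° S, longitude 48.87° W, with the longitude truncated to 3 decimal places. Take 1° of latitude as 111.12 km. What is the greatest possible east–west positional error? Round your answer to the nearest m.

55 m

Truncating at 3 decimal places can drop up to a full unit in the last place, so the longitude may be off by as much as 0.001°.
Parallels shrink by cos φ, so at 60.191° a degree of longitude is 111120 × 0.4971 ≈ 55238.9 m.
Maximum E–W displacement: 0.001 × 55238.9 = 55.2389 m.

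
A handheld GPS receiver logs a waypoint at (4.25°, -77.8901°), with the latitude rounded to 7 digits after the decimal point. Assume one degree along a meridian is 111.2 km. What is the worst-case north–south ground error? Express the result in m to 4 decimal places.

Rounding to 7 decimal places leaves the latitude within ±5e-08° of the true value.
Along the meridian that is 5e-08° × 111200 m/° = 0.00556 m.

0.0056 m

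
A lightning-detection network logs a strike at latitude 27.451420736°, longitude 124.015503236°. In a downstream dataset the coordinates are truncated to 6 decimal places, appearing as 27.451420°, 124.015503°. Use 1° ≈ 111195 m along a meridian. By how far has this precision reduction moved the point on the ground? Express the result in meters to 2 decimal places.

0.09 meters

The latitude changed by +0.000000736° and the longitude by +0.000000236°.
North–south shift: 0.000000736 × 111195 = 0.0818395 m.
East–west at this latitude: 0.000000236° × 111195 × cos 27.4514° ≈ 0.000000236 × 98674.7 = 0.0232872 m.
Hypotenuse of the two orthogonal shifts: √(0.0818395² + 0.0232872²) = 0.0850882 m.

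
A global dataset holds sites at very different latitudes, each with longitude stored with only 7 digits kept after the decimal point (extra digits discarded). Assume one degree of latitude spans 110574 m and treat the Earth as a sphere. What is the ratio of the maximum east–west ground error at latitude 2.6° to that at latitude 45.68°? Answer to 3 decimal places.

Truncating at 7 decimal places can drop up to a full unit in the last place, so the longitude may be off by as much as 1e-07°.
At 2.6°: 1e-07° × 110574 × cos 2.6° = 1e-07 × 110574 × 0.9990 ≈ 0.011046 m.
Error at 45.68° = 1e-07° × 110574 × cos 45.68° ≈ 0.011057 × 0.6987 = 0.0077254 m.
The ratio reduces to cos 2.6° / cos 45.68° = 0.9990/0.6987 ≈ 1.4298.

1.430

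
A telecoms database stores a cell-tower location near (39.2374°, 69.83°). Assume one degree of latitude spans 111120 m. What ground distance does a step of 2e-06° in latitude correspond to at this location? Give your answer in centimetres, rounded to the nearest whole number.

22 centimetres

Along a meridian 2e-06° is 2e-06 × 111120 = 0.22224 m.
That is 0.22224 m = 22.224 cm.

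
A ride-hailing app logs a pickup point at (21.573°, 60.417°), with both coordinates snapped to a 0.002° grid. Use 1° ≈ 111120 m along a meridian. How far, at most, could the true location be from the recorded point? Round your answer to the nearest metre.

With a 0.002° grid the true value lies within half a step, ±0.002°/2 = ±0.001°, of the stored one.
N–S: 0.001° × 111120 m/° = 111.12 m.
E–W at 21.573°: 0.001° × 111120 × cos 21.573° = 0.001 × 111120 × 0.9299 ≈ 103.336 m.
The two errors are perpendicular, so the maximum displacement is √(111.12² + 103.336²) ≈ 151.743 m.

152 metres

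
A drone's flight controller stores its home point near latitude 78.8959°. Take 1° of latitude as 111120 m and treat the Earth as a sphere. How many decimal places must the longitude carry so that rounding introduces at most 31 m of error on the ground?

3

At 78.8959° one degree of longitude covers 111120 × cos 78.8959° ≈ 111120 × 0.1926 ≈ 21400.8 m.
Rounding to N decimal places gives at most 0.5 × 10⁻ᴺ degrees of error, i.e. 0.5 × 10⁻ᴺ × 21400.8 m.
Setting 10700.4 × 10⁻ᴺ ≤ 31 gives 10ᴺ ≥ 345.2, i.e. N ≥ 2.54.
N = 2 would give 107 m (too coarse); N = 3 gives 10.7 m ≤ 31 m.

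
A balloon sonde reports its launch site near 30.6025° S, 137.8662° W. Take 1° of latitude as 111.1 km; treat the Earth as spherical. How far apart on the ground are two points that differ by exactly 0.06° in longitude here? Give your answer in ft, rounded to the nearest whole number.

At 30.6025° a degree of longitude is 111100 × cos 30.6025° ≈ 95626 m, so 0.06° corresponds to 5737.56 m.
In feet: 5737.56 m ÷ 0.3048 ≈ 18824 ft.

18824 ft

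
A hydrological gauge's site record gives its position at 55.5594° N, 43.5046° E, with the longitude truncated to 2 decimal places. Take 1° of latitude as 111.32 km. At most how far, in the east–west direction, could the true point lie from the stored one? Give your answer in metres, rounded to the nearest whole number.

Truncating at 2 decimal places can drop up to a full unit in the last place, so the longitude may be off by as much as 0.01°.
At latitude 55.5594° a degree of longitude spans 111320 m × cos 55.5594° = 111320 × 0.5656 ≈ 62957.2 m.
Maximum E–W displacement: 0.01 × 62957.2 = 629.572 m.

630 metres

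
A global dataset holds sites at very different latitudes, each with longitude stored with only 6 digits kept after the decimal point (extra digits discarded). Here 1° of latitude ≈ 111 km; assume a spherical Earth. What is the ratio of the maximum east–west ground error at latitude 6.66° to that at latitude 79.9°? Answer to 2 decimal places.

5.66

Truncating at 6 decimal places can drop up to a full unit in the last place, so the longitude may be off by as much as 1e-06°.
At 6.66°: 1e-06° × 111000 × cos 6.66° = 1e-06 × 111000 × 0.9933 ≈ 0.11025 m.
Error at 79.9° = 1e-06° × 111000 × cos 79.9° ≈ 0.111 × 0.1754 = 0.019466 m.
The ratio reduces to cos 6.66° / cos 79.9° = 0.9933/0.1754 ≈ 5.6639.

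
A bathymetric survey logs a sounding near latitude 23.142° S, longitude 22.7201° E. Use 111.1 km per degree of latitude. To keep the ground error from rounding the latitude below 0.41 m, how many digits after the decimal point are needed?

One degree of latitude covers 111100 m.
Rounding to N decimal places gives at most 0.5 × 10⁻ᴺ degrees of error, i.e. 0.5 × 10⁻ᴺ × 111100 m.
Need 0.5 × 111100 × 10⁻ᴺ ≤ 0.41 → 10⁻ᴺ ≤ 7.381e-06, so N ≥ 5.13.
So 6 decimal places suffice (0.0555 m); 5 would allow up to 0.555 m.

6 decimal places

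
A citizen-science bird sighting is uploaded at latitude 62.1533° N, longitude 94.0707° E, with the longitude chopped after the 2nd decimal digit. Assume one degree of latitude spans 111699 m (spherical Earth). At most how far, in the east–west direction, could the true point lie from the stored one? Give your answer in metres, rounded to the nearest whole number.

522 metres

Truncating at 2 decimal places can drop up to a full unit in the last place, so the longitude may be off by as much as 0.01°.
Parallels shrink by cos φ, so at 62.1533° a degree of longitude is 111699 × 0.4671 ≈ 52175.4 m.
East–west error: 0.01° × 52175.4 m/° ≈ 521.754 m.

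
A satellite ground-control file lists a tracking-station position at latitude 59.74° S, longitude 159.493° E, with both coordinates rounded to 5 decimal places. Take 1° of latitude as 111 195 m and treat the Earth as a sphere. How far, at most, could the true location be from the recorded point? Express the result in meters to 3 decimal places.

0.623 meters

Rounding to 5 decimal places leaves each coordinate within ±5e-06° of the true value.
North–south component: 5e-06° × 111195 = 0.555975 m.
East–west component at 59.74°: 5e-06° × 111195 × cos 59.74° ≈ 5e-06 × 56033.9 ≈ 0.28017 m.
Combining orthogonally: (0.555975² + 0.28017²)^½ ≈ 0.622578 m.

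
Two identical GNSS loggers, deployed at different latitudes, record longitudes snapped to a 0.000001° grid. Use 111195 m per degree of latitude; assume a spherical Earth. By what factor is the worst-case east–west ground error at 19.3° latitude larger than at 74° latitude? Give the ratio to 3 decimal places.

3.424

With a 0.000001° grid the true value lies within half a step, ±0.000001°/2 = ±5e-07°, of the stored one.
At 19.3°: 5e-07° × 111195 × cos 19.3° = 5e-07 × 111195 × 0.9438 ≈ 0.052473 m.
At 74°: 5e-07° × 111195 × cos 74° = 5e-07 × 111195 × 0.2756 ≈ 0.015325 m.
The ratio reduces to cos 19.3° / cos 74° = 0.9438/0.2756 ≈ 3.4241.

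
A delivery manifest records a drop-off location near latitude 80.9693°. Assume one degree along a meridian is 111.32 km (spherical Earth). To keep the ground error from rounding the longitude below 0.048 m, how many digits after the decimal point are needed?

6

At 80.9693° one degree of longitude covers 111320 × cos 80.9693° ≈ 111320 × 0.1570 ≈ 17473.2 m.
With N decimal places the half-ulp bound is 0.5·10⁻ᴺ°, or 0.5·10⁻ᴺ × 17473.2 m on the ground.
Setting 8736.6 × 10⁻ᴺ ≤ 0.048 gives 10ᴺ ≥ 1.82e+05, i.e. N ≥ 5.26.
N = 5 would give 0.0874 m (too coarse); N = 6 gives 0.00874 m ≤ 0.048 m.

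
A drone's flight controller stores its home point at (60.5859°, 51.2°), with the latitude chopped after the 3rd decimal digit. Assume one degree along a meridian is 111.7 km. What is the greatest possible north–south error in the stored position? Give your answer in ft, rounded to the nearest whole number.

366 ft

Truncating at 3 decimal places can drop up to a full unit in the last place, so the latitude may be off by as much as 0.001°.
Along the meridian that is 0.001° × 111700 m/° = 111.7 m.
In feet: 111.7 m ÷ 0.3048 ≈ 366.47 ft.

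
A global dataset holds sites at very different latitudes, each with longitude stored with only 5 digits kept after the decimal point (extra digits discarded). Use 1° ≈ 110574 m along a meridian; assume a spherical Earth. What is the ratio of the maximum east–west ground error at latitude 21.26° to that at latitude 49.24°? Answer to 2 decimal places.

1.43

Truncating at 5 decimal places can drop up to a full unit in the last place, so the longitude may be off by as much as 1e-05°.
Error at 21.26° = 1e-05° × 110574 × cos 21.26° ≈ 1.1057 × 0.9319 = 1.0305 m.
At 49.24°: 1e-05° × 110574 × cos 49.24° = 1e-05 × 110574 × 0.6529 ≈ 0.72193 m.
Ratio: 1.0305 / 0.72193 = cos 21.26° / cos 49.24° ≈ 1.4274.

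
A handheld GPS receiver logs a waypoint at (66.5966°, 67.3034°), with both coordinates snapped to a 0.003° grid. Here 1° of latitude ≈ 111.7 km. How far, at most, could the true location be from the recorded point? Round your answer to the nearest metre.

180 metres

With a 0.003° grid the true value lies within half a step, ±0.003°/2 = ±0.0015°, of the stored one.
N–S: 0.0015° × 111700 m/° = 167.55 m.
Longitude error → 0.0015 × 111700 × cos 66.5966° = 0.0015 × 111700 × 0.3972 ≈ 66.5513 m.
Worst case both components are at the extreme and orthogonal: √(167.55² + 66.5513²) ≈ 180.283 m.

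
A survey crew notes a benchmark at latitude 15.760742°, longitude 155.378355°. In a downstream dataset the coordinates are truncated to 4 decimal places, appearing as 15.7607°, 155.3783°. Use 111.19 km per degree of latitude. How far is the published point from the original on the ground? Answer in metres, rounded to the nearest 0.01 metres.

The latitude changed by +0.000042° and the longitude by +0.000055°.
N–S: 0.000042° × 111190 m/° = 4.66998 m.
E–W at 15.7607°: 0.000055° × 111190 × cos 15.7607° = 0.000055 × 111190 × 0.9624 ≈ 5.88554 m.
Distance: √(4.66998² + 5.88554²) ≈ 7.51321 m.

7.51 metres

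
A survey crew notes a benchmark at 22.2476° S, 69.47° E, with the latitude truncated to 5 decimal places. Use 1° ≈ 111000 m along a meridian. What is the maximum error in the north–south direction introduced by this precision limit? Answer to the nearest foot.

4 feet

Truncating at 5 decimal places can drop up to a full unit in the last place, so the latitude may be off by as much as 1e-05°.
So the N–S error is at most 1e-05 × 111000 = 1.11 m.
In feet: 1.11 m ÷ 0.3048 ≈ 3.6417 ft.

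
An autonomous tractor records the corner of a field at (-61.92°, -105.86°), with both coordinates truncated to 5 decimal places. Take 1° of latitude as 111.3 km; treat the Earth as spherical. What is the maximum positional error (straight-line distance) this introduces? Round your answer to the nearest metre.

1 metres

Truncating at 5 decimal places can drop up to a full unit in the last place, so each coordinate may be off by as much as 1e-05°.
N–S: 1e-05° × 111300 m/° = 1.113 m.
E–W at 61.92°: 1e-05° × 111300 × cos 61.92° = 1e-05 × 111300 × 0.4707 ≈ 0.523893 m.
The two errors are perpendicular, so the maximum displacement is √(1.113² + 0.523893²) ≈ 1.23014 m.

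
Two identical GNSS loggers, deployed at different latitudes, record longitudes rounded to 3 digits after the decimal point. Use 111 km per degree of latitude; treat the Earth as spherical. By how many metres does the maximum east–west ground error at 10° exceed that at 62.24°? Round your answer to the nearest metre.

29 metres

Rounding to 3 decimal places leaves the longitude within ±0.0005° of the true value.
Error at 10° = 0.0005° × 111000 × cos 10° ≈ 55.5 × 0.9848 = 54.657 m.
Error at 62.24° = 0.0005° × 111000 × cos 62.24° ≈ 55.5 × 0.4658 = 25.85 m.
Difference: 54.657 − 25.85 = 28.807 m.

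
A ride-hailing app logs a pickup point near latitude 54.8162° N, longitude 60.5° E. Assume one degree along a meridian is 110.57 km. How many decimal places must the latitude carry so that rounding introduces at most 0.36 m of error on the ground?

One degree of latitude covers 110570 m.
With N decimal places the half-ulp bound is 0.5·10⁻ᴺ°, or 0.5·10⁻ᴺ × 110570 m on the ground.
Setting 55285 × 10⁻ᴺ ≤ 0.36 gives 10ᴺ ≥ 1.536e+05, i.e. N ≥ 5.19.
So 6 decimal places suffice (0.0553 m); 5 would allow up to 0.553 m.

6 decimal places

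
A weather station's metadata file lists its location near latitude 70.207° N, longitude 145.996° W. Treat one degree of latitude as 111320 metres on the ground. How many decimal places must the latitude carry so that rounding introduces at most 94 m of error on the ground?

One degree of latitude covers 111320 m.
Rounding to N decimal places gives at most 0.5 × 10⁻ᴺ degrees of error, i.e. 0.5 × 10⁻ᴺ × 111320 m.
Need 0.5 × 111320 × 10⁻ᴺ ≤ 94 → 10⁻ᴺ ≤ 1.689e-03, so N ≥ 2.77.
So 3 decimal places suffice (55.7 m); 2 would allow up to 557 m.

3 decimal places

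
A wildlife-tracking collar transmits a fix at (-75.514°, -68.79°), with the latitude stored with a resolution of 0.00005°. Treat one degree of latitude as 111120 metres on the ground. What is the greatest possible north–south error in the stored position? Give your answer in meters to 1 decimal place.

With a 0.00005° grid the true value lies within half a step, ±0.00005°/2 = ±2.5e-05°, of the stored one.
Along the meridian that is 2.5e-05° × 111120 m/° = 2.778 m.

2.8 meters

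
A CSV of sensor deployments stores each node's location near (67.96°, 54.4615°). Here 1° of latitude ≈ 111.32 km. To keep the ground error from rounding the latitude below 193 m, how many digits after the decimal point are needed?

One degree of latitude covers 111320 m.
N decimal places → at most half a unit in the last place, 0.5 × 10⁻ᴺ° = 111320/2 × 10⁻ᴺ m.
Setting 55660 × 10⁻ᴺ ≤ 193 gives 10ᴺ ≥ 288.4, i.e. N ≥ 2.46.
N = 2 would give 557 m (too coarse); N = 3 gives 55.7 m ≤ 193 m.

3 decimal places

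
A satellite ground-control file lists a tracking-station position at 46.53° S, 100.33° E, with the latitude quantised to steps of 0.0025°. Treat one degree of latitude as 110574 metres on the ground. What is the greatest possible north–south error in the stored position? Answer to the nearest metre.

With a 0.0025° grid the true value lies within half a step, ±0.0025°/2 = ±0.00125°, of the stored one.
Along the meridian that is 0.00125° × 110574 m/° = 138.218 m.

138 metres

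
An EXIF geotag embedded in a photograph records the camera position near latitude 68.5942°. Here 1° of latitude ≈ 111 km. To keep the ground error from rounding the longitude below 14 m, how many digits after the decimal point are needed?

At 68.5942° one degree of longitude covers 111000 × cos 68.5942° ≈ 111000 × 0.3650 ≈ 40511.8 m.
N decimal places → at most half a unit in the last place, 0.5 × 10⁻ᴺ° = 40511.8/2 × 10⁻ᴺ m.
Need 0.5 × 40511.8 × 10⁻ᴺ ≤ 14 → 10⁻ᴺ ≤ 6.912e-04, so N ≥ 3.16.
So 4 decimal places suffice (2.03 m); 3 would allow up to 20.3 m.

4 decimal places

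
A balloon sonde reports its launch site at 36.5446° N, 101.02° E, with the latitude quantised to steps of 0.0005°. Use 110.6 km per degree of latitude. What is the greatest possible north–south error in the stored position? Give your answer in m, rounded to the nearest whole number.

With a 0.0005° grid the true value lies within half a step, ±0.0005°/2 = ±0.00025°, of the stored one.
Along the meridian that is 0.00025° × 110600 m/° = 27.65 m.

28 m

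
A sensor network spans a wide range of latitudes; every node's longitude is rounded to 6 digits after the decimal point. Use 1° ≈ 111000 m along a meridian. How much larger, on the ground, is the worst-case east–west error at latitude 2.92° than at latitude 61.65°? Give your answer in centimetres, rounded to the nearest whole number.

3 centimetres

Rounding to 6 decimal places leaves the longitude within ±5e-07° of the true value.
At 2.92°: 5e-07° × 111000 × cos 2.92° = 5e-07 × 111000 × 0.9987 ≈ 0.055428 m.
Error at 61.65° = 5e-07° × 111000 × cos 61.65° ≈ 0.0555 × 0.4749 = 0.026355 m.
Difference: 0.055428 − 0.026355 = 0.029073 m.
That is 0.0290734 m = 2.9073 cm.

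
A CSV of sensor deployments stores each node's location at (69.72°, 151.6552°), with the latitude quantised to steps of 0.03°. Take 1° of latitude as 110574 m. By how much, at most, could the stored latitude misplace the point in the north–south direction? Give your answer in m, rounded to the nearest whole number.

1659 m

With a 0.03° grid the true value lies within half a step, ±0.03°/2 = ±0.015°, of the stored one.
So the N–S error is at most 0.015 × 110574 = 1658.61 m.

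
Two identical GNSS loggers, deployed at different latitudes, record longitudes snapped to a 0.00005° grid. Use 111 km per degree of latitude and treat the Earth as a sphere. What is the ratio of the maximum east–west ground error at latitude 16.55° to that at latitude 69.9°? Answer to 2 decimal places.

2.79

With a 0.00005° grid the true value lies within half a step, ±0.00005°/2 = ±2.5e-05°, of the stored one.
At 16.55°: 2.5e-05° × 111000 × cos 16.55° = 2.5e-05 × 111000 × 0.9586 ≈ 2.66 m.
Error at 69.9° = 2.5e-05° × 111000 × cos 69.9° ≈ 2.775 × 0.3437 = 0.95366 m.
Ratio: 2.66 / 0.95366 = cos 16.55° / cos 69.9° ≈ 2.7893.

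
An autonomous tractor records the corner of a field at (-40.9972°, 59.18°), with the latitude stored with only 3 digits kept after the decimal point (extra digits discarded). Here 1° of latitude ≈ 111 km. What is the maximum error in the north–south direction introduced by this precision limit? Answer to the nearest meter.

Truncating at 3 decimal places can drop up to a full unit in the last place, so the latitude may be off by as much as 0.001°.
So the N–S error is at most 0.001 × 111000 = 111 m.

111 meters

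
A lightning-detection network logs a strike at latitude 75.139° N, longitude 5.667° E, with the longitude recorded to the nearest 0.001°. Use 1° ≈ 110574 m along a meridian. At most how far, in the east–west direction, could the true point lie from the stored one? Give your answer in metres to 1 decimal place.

Rounding to 3 decimal places leaves the longitude within ±0.0005° of the true value.
One degree of longitude at 75.139° is 110574 × cos 75.139° ≈ 110574 × 0.2565 = 28359.5 m.
Maximum E–W displacement: 0.0005 × 28359.5 = 14.1797 m.

14.2 metres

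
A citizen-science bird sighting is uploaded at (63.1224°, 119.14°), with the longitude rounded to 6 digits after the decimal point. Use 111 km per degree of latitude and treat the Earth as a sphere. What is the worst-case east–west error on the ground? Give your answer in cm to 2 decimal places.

Rounding to 6 decimal places leaves the longitude within ±5e-07° of the true value.
One degree of longitude at 63.1224° is 111000 × cos 63.1224° ≈ 111000 × 0.4521 = 50181.5 m.
East–west error: 5e-07° × 50181.5 m/° ≈ 0.0250908 m.
That is 0.0250908 m = 2.5091 cm.

2.51 cm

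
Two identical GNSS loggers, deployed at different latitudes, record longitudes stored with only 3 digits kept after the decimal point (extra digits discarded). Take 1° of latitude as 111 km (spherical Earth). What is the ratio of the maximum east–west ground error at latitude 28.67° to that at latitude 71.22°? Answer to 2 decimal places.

Truncating at 3 decimal places can drop up to a full unit in the last place, so the longitude may be off by as much as 0.001°.
At 28.67°: 0.001° × 111000 × cos 28.67° = 0.001 × 111000 × 0.8774 ≈ 97.391 m.
Error at 71.22° = 0.001° × 111000 × cos 71.22° ≈ 111 × 0.3219 = 35.735 m.
The ratio reduces to cos 28.67° / cos 71.22° = 0.8774/0.3219 ≈ 2.7254.

2.73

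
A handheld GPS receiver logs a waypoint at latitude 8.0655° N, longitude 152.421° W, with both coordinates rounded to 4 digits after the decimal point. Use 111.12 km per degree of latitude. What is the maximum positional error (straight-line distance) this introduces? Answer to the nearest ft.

26 ft

Rounding to 4 decimal places leaves each coordinate within ±5e-05° of the true value.
North–south component: 5e-05° × 111120 = 5.556 m.
E–W at 8.0655°: 5e-05° × 111120 × cos 8.0655° = 5e-05 × 111120 × 0.9901 ≈ 5.50104 m.
Worst case both components are at the extreme and orthogonal: √(5.556² + 5.50104²) ≈ 7.81861 m.
In feet: 7.81861 m ÷ 0.3048 ≈ 25.652 ft.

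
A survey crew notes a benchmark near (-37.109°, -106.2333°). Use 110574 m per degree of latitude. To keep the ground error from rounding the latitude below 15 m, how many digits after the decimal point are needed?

4

One degree of latitude covers 110574 m.
Rounding to N decimal places gives at most 0.5 × 10⁻ᴺ degrees of error, i.e. 0.5 × 10⁻ᴺ × 110574 m.
Need 0.5 × 110574 × 10⁻ᴺ ≤ 15 → 10⁻ᴺ ≤ 2.713e-04, so N ≥ 3.57.
N = 3 would give 55.3 m (too coarse); N = 4 gives 5.53 m ≤ 15 m.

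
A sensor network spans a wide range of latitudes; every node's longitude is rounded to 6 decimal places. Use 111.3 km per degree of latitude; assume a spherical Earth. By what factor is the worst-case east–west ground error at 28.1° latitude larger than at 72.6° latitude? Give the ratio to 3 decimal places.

2.950

Rounding to 6 decimal places leaves the longitude within ±5e-07° of the true value.
At 28.1°: 5e-07° × 111300 × cos 28.1° = 5e-07 × 111300 × 0.8821 ≈ 0.04909 m.
At 72.6°: 5e-07° × 111300 × cos 72.6° = 5e-07 × 111300 × 0.2990 ≈ 0.016642 m.
Ratio: 0.04909 / 0.016642 = cos 28.1° / cos 72.6° ≈ 2.9499.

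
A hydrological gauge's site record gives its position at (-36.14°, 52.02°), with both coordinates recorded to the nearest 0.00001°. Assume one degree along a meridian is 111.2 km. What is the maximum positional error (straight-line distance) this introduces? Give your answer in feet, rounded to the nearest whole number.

Rounding to 5 decimal places leaves each coordinate within ±5e-06° of the true value.
N–S: 5e-06° × 111200 m/° = 0.556 m.
Longitude error → 5e-06 × 111200 × cos 36.14° = 5e-06 × 111200 × 0.8076 ≈ 0.449014 m.
The two errors are perpendicular, so the maximum displacement is √(0.556² + 0.449014²) ≈ 0.714667 m.
In feet: 0.714667 m ÷ 0.3048 ≈ 2.3447 ft.

2 feet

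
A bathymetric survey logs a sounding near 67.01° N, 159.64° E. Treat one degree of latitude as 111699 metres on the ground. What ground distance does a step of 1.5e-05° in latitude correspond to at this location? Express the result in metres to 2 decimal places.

1.68 metres

Along a meridian 1.5e-05° is 1.5e-05 × 111699 = 1.67549 m.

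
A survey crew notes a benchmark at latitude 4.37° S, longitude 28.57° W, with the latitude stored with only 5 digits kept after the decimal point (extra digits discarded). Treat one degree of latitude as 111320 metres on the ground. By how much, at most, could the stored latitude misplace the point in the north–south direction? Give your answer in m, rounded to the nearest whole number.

Truncating at 5 decimal places can drop up to a full unit in the last place, so the latitude may be off by as much as 1e-05°.
Along the meridian that is 1e-05° × 111320 m/° = 1.1132 m.

1 m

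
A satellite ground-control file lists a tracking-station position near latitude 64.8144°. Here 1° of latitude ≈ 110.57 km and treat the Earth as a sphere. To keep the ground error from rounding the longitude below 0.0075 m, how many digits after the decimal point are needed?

7 decimal places

At 64.8144° one degree of longitude covers 110570 × cos 64.8144° ≈ 110570 × 0.4256 ≈ 47053.3 m.
Rounding to N decimal places gives at most 0.5 × 10⁻ᴺ degrees of error, i.e. 0.5 × 10⁻ᴺ × 47053.3 m.
Setting 23526.6 × 10⁻ᴺ ≤ 0.0075 gives 10ᴺ ≥ 3.137e+06, i.e. N ≥ 6.50.
N = 6 would give 0.0235 m (too coarse); N = 7 gives 0.00235 m ≤ 0.0075 m.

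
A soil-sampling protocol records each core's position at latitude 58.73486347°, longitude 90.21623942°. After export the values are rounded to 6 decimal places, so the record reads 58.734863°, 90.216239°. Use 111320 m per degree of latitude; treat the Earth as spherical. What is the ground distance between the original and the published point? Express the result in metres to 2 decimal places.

0.06 metres

Δlat = 58.73486347 − 58.734863 = +0.00000047°; Δlon = 90.21623942 − 90.216239 = +0.00000042°.
North–south shift: 0.00000047 × 111320 = 0.0523204 m.
E–W at 58.7349°: 0.00000042° × 111320 × cos 58.7349° = 0.00000042 × 111320 × 0.5190 ≈ 0.0242655 m.
Combined displacement = (0.0523204² + 0.0242655²)^½ ≈ 0.0576735 m.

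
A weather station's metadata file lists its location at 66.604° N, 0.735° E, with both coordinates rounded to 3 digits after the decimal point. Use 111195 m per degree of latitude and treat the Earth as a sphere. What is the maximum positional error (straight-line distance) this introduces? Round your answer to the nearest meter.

60 meters

Rounding to 3 decimal places leaves each coordinate within ±0.0005° of the true value.
Latitude error → 0.0005 × 111195 = 55.5975 m along the meridian.
East–west component at 66.604°: 0.0005° × 111195 × cos 66.604° ≈ 0.0005 × 44153.7 ≈ 22.0769 m.
Worst case both components are at the extreme and orthogonal: √(55.5975² + 22.0769²) ≈ 59.8203 m.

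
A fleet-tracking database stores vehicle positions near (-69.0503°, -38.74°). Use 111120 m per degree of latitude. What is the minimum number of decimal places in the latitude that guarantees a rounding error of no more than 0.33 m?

One degree of latitude covers 111120 m.
N decimal places → at most half a unit in the last place, 0.5 × 10⁻ᴺ° = 111120/2 × 10⁻ᴺ m.
Need 0.5 × 111120 × 10⁻ᴺ ≤ 0.33 → 10⁻ᴺ ≤ 5.940e-06, so N ≥ 5.23.
So 6 decimal places suffice (0.0556 m); 5 would allow up to 0.556 m.

6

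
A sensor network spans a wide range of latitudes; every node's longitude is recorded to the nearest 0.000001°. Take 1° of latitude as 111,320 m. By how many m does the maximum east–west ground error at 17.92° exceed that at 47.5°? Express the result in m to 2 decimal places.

Rounding to 6 decimal places leaves the longitude within ±5e-07° of the true value.
At 17.92°: 5e-07° × 111320 × cos 17.92° = 5e-07 × 111320 × 0.9515 ≈ 0.05296 m.
At 47.5°: 5e-07° × 111320 × cos 47.5° = 5e-07 × 111320 × 0.6756 ≈ 0.037603 m.
So the lower-latitude error exceeds the higher by 0.05296 − 0.037603 = 0.015356 m.

0.02 m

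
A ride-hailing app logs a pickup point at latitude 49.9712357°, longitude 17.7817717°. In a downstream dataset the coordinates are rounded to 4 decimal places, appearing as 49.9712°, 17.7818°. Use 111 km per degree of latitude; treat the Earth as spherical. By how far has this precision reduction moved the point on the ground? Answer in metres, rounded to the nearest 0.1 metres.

The latitude changed by +0.0000357° and the longitude by -0.0000283°.
N–S: 0.0000357° × 111000 m/° = 3.9627 m.
E–W at 49.9712°: -0.0000283° × 111000 × cos 49.9712° = -0.0000283 × 111000 × 0.6432 ≈ -2.0204 m.
Distance: √(3.9627² + 2.0204²) ≈ 4.44803 m.

4.4 metres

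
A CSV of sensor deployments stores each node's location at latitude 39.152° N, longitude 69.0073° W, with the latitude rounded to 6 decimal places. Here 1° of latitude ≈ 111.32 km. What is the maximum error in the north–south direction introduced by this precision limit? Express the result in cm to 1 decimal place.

5.6 cm

Rounding to 6 decimal places leaves the latitude within ±5e-07° of the true value.
So the N–S error is at most 5e-07 × 111320 = 0.05566 m.
That is 0.05566 m = 5.566 cm.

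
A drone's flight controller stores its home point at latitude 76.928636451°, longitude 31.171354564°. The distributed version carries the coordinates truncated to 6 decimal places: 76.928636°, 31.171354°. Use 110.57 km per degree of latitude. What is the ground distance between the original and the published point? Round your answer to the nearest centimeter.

5 centimeters

The latitude changed by +0.000000451° and the longitude by +0.000000564°.
N–S: 0.000000451° × 110570 m/° = 0.0498671 m.
East–west at this latitude: 0.000000564° × 110570 × cos 76.9286° ≈ 0.000000564 × 25007 = 0.014104 m.
Distance: √(0.0498671² + 0.014104²) ≈ 0.0518232 m.
That is 0.0518232 m = 5.1823 cm.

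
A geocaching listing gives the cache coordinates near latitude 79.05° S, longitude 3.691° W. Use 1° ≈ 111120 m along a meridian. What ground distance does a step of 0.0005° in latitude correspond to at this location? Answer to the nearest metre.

0.0005° × 111120 m/° = 55.56 m.

56 metres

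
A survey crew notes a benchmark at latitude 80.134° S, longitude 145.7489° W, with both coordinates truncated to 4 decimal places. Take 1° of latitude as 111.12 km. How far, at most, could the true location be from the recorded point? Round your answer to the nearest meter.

11 meters

Truncating at 4 decimal places can drop up to a full unit in the last place, so each coordinate may be off by as much as 0.0001°.
Latitude error → 0.0001 × 111120 = 11.112 m along the meridian.
Longitude error → 0.0001 × 111120 × cos 80.134° = 0.0001 × 111120 × 0.1713 ≈ 1.90398 m.
Combining orthogonally: (11.112² + 1.90398²)^½ ≈ 11.2739 m.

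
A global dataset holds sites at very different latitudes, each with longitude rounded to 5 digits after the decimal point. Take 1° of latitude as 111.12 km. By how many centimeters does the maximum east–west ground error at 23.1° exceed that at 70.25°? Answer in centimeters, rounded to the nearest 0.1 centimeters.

Rounding to 5 decimal places leaves the longitude within ±5e-06° of the true value.
At 23.1°: 5e-06° × 111120 × cos 23.1° = 5e-06 × 111120 × 0.9198 ≈ 0.51105 m.
Error at 70.25° = 5e-06° × 111120 × cos 70.25° ≈ 0.5556 × 0.3379 = 0.18775 m.
So the lower-latitude error exceeds the higher by 0.51105 − 0.18775 = 0.32331 m.
That is 0.323306 m = 32.331 cm.

32.3 centimeters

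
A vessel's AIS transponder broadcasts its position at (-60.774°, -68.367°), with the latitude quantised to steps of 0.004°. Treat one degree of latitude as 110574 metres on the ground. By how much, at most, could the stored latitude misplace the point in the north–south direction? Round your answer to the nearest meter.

With a 0.004° grid the true value lies within half a step, ±0.004°/2 = ±0.002°, of the stored one.
So the N–S error is at most 0.002 × 110574 = 221.148 m.

221 meters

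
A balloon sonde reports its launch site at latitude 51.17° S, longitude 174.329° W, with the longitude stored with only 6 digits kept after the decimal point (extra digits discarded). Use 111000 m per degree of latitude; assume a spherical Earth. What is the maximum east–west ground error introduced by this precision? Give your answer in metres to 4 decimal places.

Truncating at 6 decimal places can drop up to a full unit in the last place, so the longitude may be off by as much as 1e-06°.
At latitude 51.17° a degree of longitude spans 111000 m × cos 51.17° = 111000 × 0.6270 ≈ 69598.3 m.
East–west error: 1e-06° × 69598.3 m/° ≈ 0.0695983 m.

0.0696 metres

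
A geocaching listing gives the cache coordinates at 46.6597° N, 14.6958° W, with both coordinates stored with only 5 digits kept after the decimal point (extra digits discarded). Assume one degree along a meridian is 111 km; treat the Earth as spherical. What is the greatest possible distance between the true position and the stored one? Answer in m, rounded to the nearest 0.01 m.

1.35 m

Truncating at 5 decimal places can drop up to a full unit in the last place, so each coordinate may be off by as much as 1e-05°.
N–S: 1e-05° × 111000 m/° = 1.11 m.
East–west component at 46.6597°: 1e-05° × 111000 × cos 46.6597° ≈ 1e-05 × 76182.6 ≈ 0.761826 m.
The two errors are perpendicular, so the maximum displacement is √(1.11² + 0.761826²) ≈ 1.34628 m.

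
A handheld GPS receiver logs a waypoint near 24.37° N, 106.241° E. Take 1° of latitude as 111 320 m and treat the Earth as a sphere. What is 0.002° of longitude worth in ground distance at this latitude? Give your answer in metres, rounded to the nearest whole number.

203 metres

0.002° of longitude at 24.37° is 0.002 × 111320 × cos 24.37° ≈ 0.002 × 101401 = 202.803 m.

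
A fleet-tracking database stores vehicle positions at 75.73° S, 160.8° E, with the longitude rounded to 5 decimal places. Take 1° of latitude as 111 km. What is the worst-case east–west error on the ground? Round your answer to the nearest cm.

Rounding to 5 decimal places leaves the longitude within ±5e-06° of the true value.
Parallels shrink by cos φ, so at 75.73° a degree of longitude is 111000 × 0.2465 ≈ 27360.6 m.
Maximum E–W displacement: 5e-06 × 27360.6 = 0.136803 m.
That is 0.136803 m = 13.68 cm.

14 cm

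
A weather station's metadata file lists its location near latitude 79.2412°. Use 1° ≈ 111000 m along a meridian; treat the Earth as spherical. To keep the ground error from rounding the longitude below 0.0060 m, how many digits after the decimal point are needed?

7

At 79.2412° one degree of longitude covers 111000 × cos 79.2412° ≈ 111000 × 0.1867 ≈ 20720.9 m.
N decimal places → at most half a unit in the last place, 0.5 × 10⁻ᴺ° = 20720.9/2 × 10⁻ᴺ m.
Setting 10360.5 × 10⁻ᴺ ≤ 0.0060 gives 10ᴺ ≥ 1.727e+06, i.e. N ≥ 6.24.
N = 6 would give 0.0104 m (too coarse); N = 7 gives 0.00104 m ≤ 0.0060 m.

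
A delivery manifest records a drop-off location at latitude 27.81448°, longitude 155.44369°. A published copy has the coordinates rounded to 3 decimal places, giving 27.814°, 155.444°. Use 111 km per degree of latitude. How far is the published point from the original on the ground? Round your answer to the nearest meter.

61 meters

The latitude changed by +0.00048° and the longitude by -0.00031°.
North–south shift: 0.00048 × 111000 = 53.28 m.
E–W at 27.814°: -0.00031° × 111000 × cos 27.814° = -0.00031 × 111000 × 0.8845 ≈ -30.4345 m.
Distance: √(53.28² + 30.4345²) ≈ 61.3597 m.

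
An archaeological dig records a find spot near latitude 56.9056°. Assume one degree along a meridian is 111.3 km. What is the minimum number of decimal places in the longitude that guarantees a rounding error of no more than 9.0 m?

4 decimal places

At 56.9056° one degree of longitude covers 111300 × cos 56.9056° ≈ 111300 × 0.5460 ≈ 60772 m.
With N decimal places the half-ulp bound is 0.5·10⁻ᴺ°, or 0.5·10⁻ᴺ × 60772 m on the ground.
Need 0.5 × 60772 × 10⁻ᴺ ≤ 9.0 → 10⁻ᴺ ≤ 2.962e-04, so N ≥ 3.53.
So 4 decimal places suffice (3.04 m); 3 would allow up to 30.4 m.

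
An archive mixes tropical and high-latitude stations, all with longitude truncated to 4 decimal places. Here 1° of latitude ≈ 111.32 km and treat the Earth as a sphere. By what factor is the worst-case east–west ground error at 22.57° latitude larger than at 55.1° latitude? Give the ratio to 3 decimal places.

1.614

Truncating at 4 decimal places can drop up to a full unit in the last place, so the longitude may be off by as much as 0.0001°.
At 22.57°: 0.0001° × 111320 × cos 22.57° = 0.0001 × 111320 × 0.9234 ≈ 10.279 m.
Error at 55.1° = 0.0001° × 111320 × cos 55.1° ≈ 11.132 × 0.5721 = 6.3691 m.
Ratio: 10.279 / 6.3691 = cos 22.57° / cos 55.1° ≈ 1.6139.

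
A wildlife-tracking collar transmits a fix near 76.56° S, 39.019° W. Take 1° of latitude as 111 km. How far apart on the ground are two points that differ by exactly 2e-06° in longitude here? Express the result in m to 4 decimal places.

0.0516 m

One degree of longitude here spans 111000 × cos 76.56° = 111000 × 0.2324 ≈ 25799.4 m; 2e-06° of that is 0.0515988 m.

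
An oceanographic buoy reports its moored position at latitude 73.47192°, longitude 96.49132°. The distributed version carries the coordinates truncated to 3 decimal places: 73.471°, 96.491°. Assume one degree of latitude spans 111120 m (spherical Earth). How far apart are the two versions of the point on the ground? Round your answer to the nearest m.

103 m

Δlat = 73.47192 − 73.471 = +0.00092°; Δlon = 96.49132 − 96.491 = +0.00032°.
North–south shift: 0.00092 × 111120 = 102.23 m.
E–W at 73.471°: 0.00032° × 111120 × cos 73.471° = 0.00032 × 111120 × 0.2845 ≈ 10.1164 m.
Combined displacement = (102.23² + 10.1164²)^½ ≈ 102.73 m.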